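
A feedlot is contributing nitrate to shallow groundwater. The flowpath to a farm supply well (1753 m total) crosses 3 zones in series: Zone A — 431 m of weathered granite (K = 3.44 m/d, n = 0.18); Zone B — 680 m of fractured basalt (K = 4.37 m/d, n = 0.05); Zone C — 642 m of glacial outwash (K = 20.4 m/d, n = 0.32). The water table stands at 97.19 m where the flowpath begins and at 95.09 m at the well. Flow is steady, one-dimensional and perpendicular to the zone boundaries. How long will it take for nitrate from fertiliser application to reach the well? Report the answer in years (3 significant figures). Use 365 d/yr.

Total head drop ΔH = 97.19 − 95.09 = 2.10 m
Continuity: the same q passes through each zone, so ΔH = q·Σ(L_j/K_j) — the zones act as resistances in series.
Σ(L/K) = 431/3.44 + 680/4.37 + 642/20.4 = 125.3 + 155.6 + 31.47 = 312.4 d
q = ΔH / Σ(L/K) = 2.10 / 312.4 = 0.006723 m/d (same in every zone)
Zone A: v = q/n = 0.006723/0.18 = 0.03735 m/d → t_A = 431/0.03735 = 11540 d
Zone B: v = q/n = 0.006723/0.05 = 0.1345 m/d → t_B = 680/0.1345 = 5057 d
Zone C: v = q/n = 0.006723/0.32 = 0.02101 m/d → t_C = 642/0.02101 = 30560 d
Total t = 11540 + 5057 + 30560 = 47160 d
   = 47160 / 365 = 129 yr

129 years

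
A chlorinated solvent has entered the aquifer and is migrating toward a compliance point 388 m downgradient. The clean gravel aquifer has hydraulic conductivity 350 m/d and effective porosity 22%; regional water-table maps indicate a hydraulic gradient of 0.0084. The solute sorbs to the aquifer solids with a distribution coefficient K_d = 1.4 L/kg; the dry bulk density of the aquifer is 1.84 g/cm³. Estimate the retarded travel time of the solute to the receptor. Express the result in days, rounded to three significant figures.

369 days

Darcy flux q = K·i = 350 × 0.0084 = 2.940 m/d
Seepage velocity v = q / n = 2.940 / 0.22 = 13.36 m/d
Retardation R = 1 + ρ_b·K_d/n = 1 + 1.84×1.4/0.22 = 12.71
Contaminant velocity v_c = v/R = 13.36/12.71 = 1.052 m/d
t = L/v_c = 388/1.052 = 369.0 d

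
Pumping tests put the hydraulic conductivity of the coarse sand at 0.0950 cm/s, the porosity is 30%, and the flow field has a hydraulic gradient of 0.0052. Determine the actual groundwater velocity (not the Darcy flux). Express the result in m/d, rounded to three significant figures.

K = 0.0950 cm/s × 864 = 82.08 m/d
Specific discharge q = 82.08 × 0.0052 = 0.4268 m/d
v = Ki/n = 82.08·0.0052/0.30 = 1.423 m/d

1.42 m/d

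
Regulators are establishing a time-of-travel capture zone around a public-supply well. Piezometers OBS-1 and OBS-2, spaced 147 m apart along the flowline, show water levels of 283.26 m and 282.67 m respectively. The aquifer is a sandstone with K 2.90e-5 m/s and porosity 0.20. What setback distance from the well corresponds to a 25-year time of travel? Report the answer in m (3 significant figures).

459 m

Hydraulic gradient i = (283.26 − 282.67) / 147 = 0.59 / 147 = 0.004014
K = 2.90e-5 m/s × 86400 s/d = 2.506 m/d
q = Ki = 2.506 × 0.004014 = 0.01006 m/d
v_s = q/n_e = 0.01006/0.20 = 0.05028 m/d
T = 25 yr × 365 = 9125 d
L = v × T = 0.05028 × 9125 = 458.8 m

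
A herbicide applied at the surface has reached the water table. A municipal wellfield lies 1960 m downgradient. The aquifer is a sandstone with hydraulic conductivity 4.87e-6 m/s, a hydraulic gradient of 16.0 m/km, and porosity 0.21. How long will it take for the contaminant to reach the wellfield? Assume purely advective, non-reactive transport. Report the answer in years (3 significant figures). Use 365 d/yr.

K = 4.87e-6 m/s × 86400 s/d = 0.4208 m/d
Specific discharge q = 0.4208 × 0.016 = 0.006732 m/d
v_s = q/n_e = 0.006732/0.21 = 0.03206 m/d
t = L / v = 1960 / 0.03206 = 61140 d
   = 61140 / 365 = 168 yr

168 years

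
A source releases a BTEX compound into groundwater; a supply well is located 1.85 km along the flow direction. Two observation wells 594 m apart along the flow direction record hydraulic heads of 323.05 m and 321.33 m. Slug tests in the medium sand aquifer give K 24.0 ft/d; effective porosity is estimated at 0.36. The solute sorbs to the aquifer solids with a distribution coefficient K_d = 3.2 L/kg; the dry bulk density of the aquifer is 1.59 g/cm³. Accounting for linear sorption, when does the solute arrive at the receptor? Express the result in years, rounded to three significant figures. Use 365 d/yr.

1300 years

Hydraulic gradient i = (323.05 − 321.33) / 594 = 1.72 / 594 = 0.002896
K = 24.0 ft/d × 0.3048 = 7.315 m/d
Darcy flux q = K·i = 7.315 × 0.002896 = 0.02118 m/d
Average linear velocity = 0.02118 / 0.36 = 0.05884 m/d
Retardation R = 1 + ρ_b·K_d/n = 1 + 1.59×3.2/0.36 = 15.13
Contaminant velocity v_c = v/R = 0.05884/15.13 = 0.003888 m/d
L = 1.85 km = 1850 m
t = L/v_c = 1850/0.003888 = 475800 d
   = 475800/365 = 1300 yr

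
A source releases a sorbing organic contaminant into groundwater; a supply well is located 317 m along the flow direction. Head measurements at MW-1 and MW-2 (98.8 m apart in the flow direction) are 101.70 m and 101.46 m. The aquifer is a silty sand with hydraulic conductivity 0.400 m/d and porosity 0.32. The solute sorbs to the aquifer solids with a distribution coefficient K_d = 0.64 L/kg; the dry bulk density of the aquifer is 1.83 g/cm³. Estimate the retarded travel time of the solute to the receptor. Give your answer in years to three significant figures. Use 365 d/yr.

Hydraulic gradient i = (101.70 − 101.46) / 98.8 = 0.24 / 98.8 = 0.002429
Darcy flux q = K·i = 0.400 × 0.002429 = 9.717e-4 m/d
v_s = q/n_e = 9.717e-4/0.32 = 0.003036 m/d
Retardation R = 1 + ρ_b·K_d/n = 1 + 1.83×0.64/0.32 = 4.660
Contaminant velocity v_c = v/R = 0.003036/4.660 = 6.516e-4 m/d
t = L/v_c = 317/6.516e-4 = 486500 d
   = 486500/365 = 1330 yr

1330 years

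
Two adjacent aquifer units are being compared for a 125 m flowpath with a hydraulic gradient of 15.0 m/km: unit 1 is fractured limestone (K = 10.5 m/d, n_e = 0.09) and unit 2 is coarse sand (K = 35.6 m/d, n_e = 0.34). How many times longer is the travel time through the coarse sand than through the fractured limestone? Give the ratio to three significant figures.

1.11

Unit 1 (fractured limestone): v = 10.5×0.015/0.09 = 1.750 m/d, t = 125/1.750 = 71.43 d
Unit 2 (coarse sand): v = 35.6×0.015/0.34 = 1.571 m/d, t = 125/1.571 = 79.59 d
t(coarse sand) / t(fractured limestone) = 79.59/71.43 = 1.11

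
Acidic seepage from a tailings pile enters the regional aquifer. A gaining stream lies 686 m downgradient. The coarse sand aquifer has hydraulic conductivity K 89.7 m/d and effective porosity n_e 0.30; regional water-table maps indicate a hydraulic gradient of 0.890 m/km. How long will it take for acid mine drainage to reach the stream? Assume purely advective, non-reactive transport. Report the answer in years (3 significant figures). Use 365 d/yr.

7.06 years

Specific discharge q = 89.7 × 8.9e-4 = 0.07983 m/d
Seepage velocity v = q / n = 0.07983 / 0.30 = 0.2661 m/d
t = L / v = 686 / 0.2661 = 2578 d
   = 2578 / 365 = 7.06 yr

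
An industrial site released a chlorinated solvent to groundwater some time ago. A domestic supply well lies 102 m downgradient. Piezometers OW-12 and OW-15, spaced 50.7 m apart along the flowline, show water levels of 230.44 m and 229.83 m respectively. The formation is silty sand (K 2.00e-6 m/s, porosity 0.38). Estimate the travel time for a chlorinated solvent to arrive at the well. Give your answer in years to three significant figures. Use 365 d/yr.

51.1 years

Hydraulic gradient i = (230.44 − 229.83) / 50.7 = 0.61 / 50.7 = 0.01203
K = 2.00e-6 m/s × 86400 s/d = 0.1728 m/d
Darcy flux q = K·i = 0.1728 × 0.01203 = 0.002079 m/d
v = Ki/n = 0.1728·0.01203/0.38 = 0.005471 m/d
t = L / v = 102 / 0.005471 = 18640 d
   = 18640 / 365 = 51.1 yr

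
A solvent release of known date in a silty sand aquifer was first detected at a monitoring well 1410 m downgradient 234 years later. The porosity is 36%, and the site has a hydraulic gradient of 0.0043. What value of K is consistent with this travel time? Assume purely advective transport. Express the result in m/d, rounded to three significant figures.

1.38 m/d

t = 234 years = 85410 d
v = L / t = 1410 / 85410 = 0.01651 m/d
K = v · n / i = 0.01651 × 0.36 / 0.0043 = 1.38 m/d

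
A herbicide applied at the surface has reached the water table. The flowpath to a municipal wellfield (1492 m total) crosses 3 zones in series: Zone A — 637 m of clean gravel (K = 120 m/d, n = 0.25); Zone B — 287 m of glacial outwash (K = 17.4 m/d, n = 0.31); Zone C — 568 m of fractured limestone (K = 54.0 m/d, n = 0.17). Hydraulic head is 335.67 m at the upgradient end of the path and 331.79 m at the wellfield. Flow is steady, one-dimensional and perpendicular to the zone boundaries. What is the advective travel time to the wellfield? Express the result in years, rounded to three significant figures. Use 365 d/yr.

7.87 years

Total head drop ΔH = 335.67 − 331.79 = 3.88 m
Steady 1-D flow in series ⇒ the Darcy flux q is identical in every zone and the zone head losses add (resistances L/K in series).
Σ(L/K) = 637/120 + 287/17.4 + 568/54.0 = 5.308 + 16.49 + 10.52 = 32.32 d
q = ΔH / Σ(L/K) = 3.88 / 32.32 = 0.1200 m/d (same in every zone)
Zone A: v = q/n = 0.1200/0.25 = 0.4802 m/d → t_A = 637/0.4802 = 1327 d
Zone B: v = q/n = 0.1200/0.31 = 0.3872 m/d → t_B = 287/0.3872 = 741.1 d
Zone C: v = q/n = 0.1200/0.17 = 0.7061 m/d → t_C = 568/0.7061 = 804.4 d
Total t = 1327 + 741.1 + 804.4 = 2872 d
   = 2872 / 365 = 7.87 yr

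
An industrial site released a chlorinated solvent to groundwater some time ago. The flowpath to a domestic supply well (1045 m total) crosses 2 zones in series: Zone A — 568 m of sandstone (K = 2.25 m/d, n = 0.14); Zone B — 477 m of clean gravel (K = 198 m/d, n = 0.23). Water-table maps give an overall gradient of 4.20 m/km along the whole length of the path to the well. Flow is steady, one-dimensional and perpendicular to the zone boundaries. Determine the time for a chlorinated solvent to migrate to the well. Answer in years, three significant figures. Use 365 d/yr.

For zones in series the flux q is common to all zones; the equivalent conductivity is the harmonic (thickness-weighted) mean, K_eq = L_total / Σ(L_j/K_j).
Σ(L/K) = 568/2.25 + 477/198 = 252.4 + 2.409 = 254.9 d
K_eq = L_total / Σ(L/K) = 1045 / 254.9 = 4.100 m/d
q = K_eq · i = 4.100 × 0.0042 = 0.01722 m/d (same in every zone)
Zone A: v = q/n = 0.01722/0.14 = 0.1230 m/d → t_A = 568/0.1230 = 4617 d
Zone B: v = q/n = 0.01722/0.23 = 0.07488 m/d → t_B = 477/0.07488 = 6370 d
Total t = 4617 + 6370 = 10990 d
   = 10990 / 365 = 30.1 yr

30.1 years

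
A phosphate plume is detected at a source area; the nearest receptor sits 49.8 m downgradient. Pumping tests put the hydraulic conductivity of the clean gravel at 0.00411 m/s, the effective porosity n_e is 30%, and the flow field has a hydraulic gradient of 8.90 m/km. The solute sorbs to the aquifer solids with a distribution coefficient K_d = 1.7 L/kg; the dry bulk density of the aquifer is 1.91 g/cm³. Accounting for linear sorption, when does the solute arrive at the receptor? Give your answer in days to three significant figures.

K = 0.00411 m/s × 86400 s/d = 355.1 m/d
Darcy flux q = K·i = 355.1 × 0.0089 = 3.160 m/d
v_s = q/n_e = 3.160/0.30 = 10.53 m/d
Retardation R = 1 + ρ_b·K_d/n = 1 + 1.91×1.7/0.30 = 11.82
Contaminant velocity v_c = v/R = 10.53/11.82 = 0.8910 m/d
t = L/v_c = 49.8/0.8910 = 55.89 d

55.9 days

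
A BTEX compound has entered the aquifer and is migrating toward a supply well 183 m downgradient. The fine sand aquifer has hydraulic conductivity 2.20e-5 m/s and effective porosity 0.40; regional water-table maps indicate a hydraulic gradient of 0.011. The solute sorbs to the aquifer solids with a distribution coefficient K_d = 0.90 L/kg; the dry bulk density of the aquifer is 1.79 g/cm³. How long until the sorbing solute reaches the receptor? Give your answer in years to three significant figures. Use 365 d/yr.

K = 2.20e-5 m/s × 86400 s/d = 1.901 m/d
Specific discharge q = 1.901 × 0.011 = 0.02091 m/d
Seepage velocity v = q / n = 0.02091 / 0.40 = 0.05227 m/d
Retardation R = 1 + ρ_b·K_d/n = 1 + 1.79×0.90/0.40 = 5.028
Contaminant velocity v_c = v/R = 0.05227/5.028 = 0.01040 m/d
t = L/v_c = 183/0.01040 = 17600 d
   = 17600/365 = 48.2 yr

48.2 years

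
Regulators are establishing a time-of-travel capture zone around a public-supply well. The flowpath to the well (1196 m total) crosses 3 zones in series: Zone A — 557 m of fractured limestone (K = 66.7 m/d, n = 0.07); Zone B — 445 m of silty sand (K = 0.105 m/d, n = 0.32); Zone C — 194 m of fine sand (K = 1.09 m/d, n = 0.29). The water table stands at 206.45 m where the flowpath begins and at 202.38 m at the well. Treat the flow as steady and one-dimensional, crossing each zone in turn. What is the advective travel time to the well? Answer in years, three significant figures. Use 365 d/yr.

708 years

Total head drop ΔH = 206.45 − 202.38 = 4.07 m
Steady 1-D flow in series ⇒ the Darcy flux q is identical in every zone and the zone head losses add (resistances L/K in series).
Σ(L/K) = 557/66.7 + 445/0.105 + 194/1.09 = 8.351 + 4238 + 178.0 = 4424 d
q = ΔH / Σ(L/K) = 4.07 / 4424 = 9.199e-4 m/d (same in every zone)
Zone A: v = q/n = 9.199e-4/0.07 = 0.01314 m/d → t_A = 557/0.01314 = 42390 d
Zone B: v = q/n = 9.199e-4/0.32 = 0.002875 m/d → t_B = 445/0.002875 = 154800 d
Zone C: v = q/n = 9.199e-4/0.29 = 0.003172 m/d → t_C = 194/0.003172 = 61160 d
Total t = 42390 + 154800 + 61160 = 258300 d
   = 258300 / 365 = 708 yr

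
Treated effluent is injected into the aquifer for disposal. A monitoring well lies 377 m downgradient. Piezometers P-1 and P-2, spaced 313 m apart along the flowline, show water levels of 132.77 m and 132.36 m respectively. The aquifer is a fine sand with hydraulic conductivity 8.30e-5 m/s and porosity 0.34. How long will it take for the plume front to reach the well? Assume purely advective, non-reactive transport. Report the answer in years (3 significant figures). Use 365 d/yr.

Hydraulic gradient i = (132.77 − 132.36) / 313 = 0.41 / 313 = 0.001310
K = 8.30e-5 m/s × 86400 s/d = 7.171 m/d
q = Ki = 7.171 × 0.001310 = 0.009394 m/d
Seepage velocity v = q / n = 0.009394 / 0.34 = 0.02763 m/d
t = L / v = 377 / 0.02763 = 13650 d
   = 13650 / 365 = 37.4 yr

37.4 years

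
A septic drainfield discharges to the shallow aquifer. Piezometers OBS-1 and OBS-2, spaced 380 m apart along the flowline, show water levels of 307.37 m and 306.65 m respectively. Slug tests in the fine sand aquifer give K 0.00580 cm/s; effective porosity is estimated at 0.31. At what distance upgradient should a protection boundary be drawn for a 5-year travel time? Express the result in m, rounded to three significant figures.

Hydraulic gradient i = (307.37 − 306.65) / 380 = 0.72 / 380 = 0.001895
K = 0.00580 cm/s × 864 = 5.011 m/d
Darcy flux q = K·i = 5.011 × 0.001895 = 0.009495 m/d
Seepage velocity v = q / n = 0.009495 / 0.31 = 0.03063 m/d
T = 5 yr × 365 = 1825 d
L = v × T = 0.03063 × 1825 = 55.90 m

55.9 m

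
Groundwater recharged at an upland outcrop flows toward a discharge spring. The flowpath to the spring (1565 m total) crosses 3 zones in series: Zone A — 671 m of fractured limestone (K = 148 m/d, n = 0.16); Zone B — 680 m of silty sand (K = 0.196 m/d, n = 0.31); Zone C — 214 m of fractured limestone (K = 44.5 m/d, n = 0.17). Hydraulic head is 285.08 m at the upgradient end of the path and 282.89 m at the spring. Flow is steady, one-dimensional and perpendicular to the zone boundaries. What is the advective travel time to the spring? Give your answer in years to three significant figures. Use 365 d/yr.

1540 years

Total head drop ΔH = 285.08 − 282.89 = 2.19 m
Steady 1-D flow in series ⇒ the Darcy flux q is identical in every zone and the zone head losses add (resistances L/K in series).
Σ(L/K) = 671/148 + 680/0.196 + 214/44.5 = 4.534 + 3469 + 4.809 = 3479 d
q = ΔH / Σ(L/K) = 2.19 / 3479 = 6.295e-4 m/d (same in every zone)
Zone A: v = q/n = 6.295e-4/0.16 = 0.003935 m/d → t_A = 671/0.003935 = 170500 d
Zone B: v = q/n = 6.295e-4/0.31 = 0.002031 m/d → t_B = 680/0.002031 = 334800 d
Zone C: v = q/n = 6.295e-4/0.17 = 0.003703 m/d → t_C = 214/0.003703 = 57790 d
Total t = 170500 + 334800 + 57790 = 563200 d
   = 563200 / 365 = 1540 yr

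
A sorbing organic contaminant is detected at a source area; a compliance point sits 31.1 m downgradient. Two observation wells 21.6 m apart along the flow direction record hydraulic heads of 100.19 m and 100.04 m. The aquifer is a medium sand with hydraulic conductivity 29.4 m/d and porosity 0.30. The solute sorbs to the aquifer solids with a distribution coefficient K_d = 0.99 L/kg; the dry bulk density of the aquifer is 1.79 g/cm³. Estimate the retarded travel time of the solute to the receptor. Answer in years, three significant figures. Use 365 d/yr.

0.865 years

Hydraulic gradient i = (100.19 − 100.04) / 21.6 = 0.15 / 21.6 = 0.006944
q = Ki = 29.4 × 0.006944 = 0.2042 m/d
v = Ki/n = 29.4·0.006944/0.30 = 0.6806 m/d
Retardation R = 1 + ρ_b·K_d/n = 1 + 1.79×0.99/0.30 = 6.907
Contaminant velocity v_c = v/R = 0.6806/6.907 = 0.09853 m/d
t = L/v_c = 31.1/0.09853 = 315.6 d
   = 315.6/365 = 0.865 yr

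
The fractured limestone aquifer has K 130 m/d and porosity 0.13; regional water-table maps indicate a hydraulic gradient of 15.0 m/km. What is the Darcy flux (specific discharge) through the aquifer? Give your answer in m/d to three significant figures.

1.95 m/d

Darcy flux q = K·i = 130 × 0.015 = 1.950 m/d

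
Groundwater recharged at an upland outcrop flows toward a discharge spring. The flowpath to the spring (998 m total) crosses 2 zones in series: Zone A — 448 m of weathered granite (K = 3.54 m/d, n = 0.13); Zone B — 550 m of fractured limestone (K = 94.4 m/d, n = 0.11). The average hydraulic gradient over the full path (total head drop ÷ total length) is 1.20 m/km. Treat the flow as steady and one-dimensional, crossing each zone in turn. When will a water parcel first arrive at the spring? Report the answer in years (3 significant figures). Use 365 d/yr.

Steady 1-D flow in series ⇒ the Darcy flux q is identical in every zone and the zone head losses add (resistances L/K in series).
Σ(L/K) = 448/3.54 + 550/94.4 = 126.6 + 5.826 = 132.4 d
K_eq = L_total / Σ(L/K) = 998 / 132.4 = 7.539 m/d
q = K_eq · i = 7.539 × 0.0012 = 0.009047 m/d (same in every zone)
Zone A: v = q/n = 0.009047/0.13 = 0.06959 m/d → t_A = 448/0.06959 = 6438 d
Zone B: v = q/n = 0.009047/0.11 = 0.08224 m/d → t_B = 550/0.08224 = 6688 d
Total t = 6438 + 6688 = 13130 d
   = 13130 / 365 = 36.0 yr

36.0 years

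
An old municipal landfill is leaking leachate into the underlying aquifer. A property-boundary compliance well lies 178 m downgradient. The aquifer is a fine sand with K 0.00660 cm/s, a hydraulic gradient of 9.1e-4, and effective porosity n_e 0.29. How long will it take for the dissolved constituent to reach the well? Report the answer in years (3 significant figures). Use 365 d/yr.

27.3 years

K = 0.00660 cm/s × 864 = 5.702 m/d
Darcy flux q = K·i = 5.702 × 9.1e-4 = 0.005189 m/d
Average linear velocity = 0.005189 / 0.29 = 0.01789 m/d
t = L / v = 178 / 0.01789 = 9948 d
   = 9948 / 365 = 27.3 yr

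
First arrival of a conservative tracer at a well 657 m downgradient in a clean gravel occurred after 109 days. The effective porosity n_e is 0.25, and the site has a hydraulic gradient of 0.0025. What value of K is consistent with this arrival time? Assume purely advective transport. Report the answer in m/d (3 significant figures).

603 m/d

v = L / t = 657 / 109 = 6.028 m/d
K = v · n / i = 6.028 × 0.25 / 0.0025 = 603 m/d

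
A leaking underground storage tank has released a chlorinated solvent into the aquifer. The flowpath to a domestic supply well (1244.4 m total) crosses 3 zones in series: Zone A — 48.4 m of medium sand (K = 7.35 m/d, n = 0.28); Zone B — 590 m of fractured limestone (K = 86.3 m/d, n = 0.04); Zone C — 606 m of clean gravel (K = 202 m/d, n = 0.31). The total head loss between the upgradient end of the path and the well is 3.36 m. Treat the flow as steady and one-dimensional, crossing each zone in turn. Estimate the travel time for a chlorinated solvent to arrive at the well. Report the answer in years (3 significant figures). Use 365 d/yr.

3.01 years

Continuity: the same q passes through each zone, so ΔH = q·Σ(L_j/K_j) — the zones act as resistances in series.
Σ(L/K) = 48.4/7.35 + 590/86.3 + 606/202 = 6.585 + 6.837 + 3.000 = 16.42 d
q = ΔH / Σ(L/K) = 3.36 / 16.42 = 0.2046 m/d (same in every zone)
Zone A: v = q/n = 0.2046/0.28 = 0.7307 m/d → t_A = 48.4/0.7307 = 66.23 d
Zone B: v = q/n = 0.2046/0.04 = 5.115 m/d → t_B = 590/5.115 = 115.3 d
Zone C: v = q/n = 0.2046/0.31 = 0.6600 m/d → t_C = 606/0.6600 = 918.1 d
Total t = 66.23 + 115.3 + 918.1 = 1100 d
   = 1100 / 365 = 3.01 yr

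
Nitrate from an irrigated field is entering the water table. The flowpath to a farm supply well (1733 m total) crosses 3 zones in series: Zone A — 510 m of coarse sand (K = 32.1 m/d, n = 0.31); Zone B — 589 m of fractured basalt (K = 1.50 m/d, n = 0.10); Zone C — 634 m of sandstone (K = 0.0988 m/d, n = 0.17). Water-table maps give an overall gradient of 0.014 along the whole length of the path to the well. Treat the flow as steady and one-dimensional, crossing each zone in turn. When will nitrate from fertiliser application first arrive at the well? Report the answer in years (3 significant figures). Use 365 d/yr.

250 years

Continuity: the same q passes through each zone, so ΔH = q·Σ(L_j/K_j) — the zones act as resistances in series.
Σ(L/K) = 510/32.1 + 589/1.50 + 634/0.0988 = 15.89 + 392.7 + 6417 = 6826 d
K_eq = L_total / Σ(L/K) = 1733 / 6826 = 0.2539 m/d
q = K_eq · i = 0.2539 × 0.014 = 0.003555 m/d (same in every zone)
Zone A: v = q/n = 0.003555/0.31 = 0.01147 m/d → t_A = 510/0.01147 = 44480 d
Zone B: v = q/n = 0.003555/0.10 = 0.03555 m/d → t_B = 589/0.03555 = 16570 d
Zone C: v = q/n = 0.003555/0.17 = 0.02091 m/d → t_C = 634/0.02091 = 30320 d
Total t = 44480 + 16570 + 30320 = 91370 d
   = 91370 / 365 = 250 yr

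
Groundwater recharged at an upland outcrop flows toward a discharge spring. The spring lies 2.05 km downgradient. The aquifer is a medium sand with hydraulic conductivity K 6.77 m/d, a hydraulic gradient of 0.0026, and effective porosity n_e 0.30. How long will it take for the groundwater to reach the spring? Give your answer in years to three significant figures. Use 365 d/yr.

Darcy flux q = K·i = 6.77 × 0.0026 = 0.01760 m/d
Seepage velocity v = q / n = 0.01760 / 0.30 = 0.05867 m/d
L = 2.05 km = 2050 m
t = L / v = 2050 / 0.05867 = 34940 d
   = 34940 / 365 = 95.7 yr

95.7 years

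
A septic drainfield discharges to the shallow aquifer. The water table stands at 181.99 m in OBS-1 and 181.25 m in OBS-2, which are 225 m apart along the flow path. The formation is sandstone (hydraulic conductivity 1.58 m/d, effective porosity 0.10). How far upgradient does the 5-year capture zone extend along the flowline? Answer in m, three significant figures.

94.8 m

Hydraulic gradient i = (181.99 − 181.25) / 225 = 0.74 / 225 = 0.003289
q = Ki = 1.58 × 0.003289 = 0.005196 m/d
v = Ki/n = 1.58·0.003289/0.10 = 0.05196 m/d
T = 5 yr × 365 = 1825 d
L = v × T = 0.05196 × 1825 = 94.84 m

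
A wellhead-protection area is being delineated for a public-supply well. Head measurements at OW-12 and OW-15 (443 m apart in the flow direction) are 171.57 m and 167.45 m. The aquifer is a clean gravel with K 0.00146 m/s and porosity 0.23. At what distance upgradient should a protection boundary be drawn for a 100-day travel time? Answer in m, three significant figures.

510 m

Hydraulic gradient i = (171.57 − 167.45) / 443 = 4.12 / 443 = 0.009300
K = 0.00146 m/s × 86400 s/d = 126.1 m/d
Darcy flux q = K·i = 126.1 × 0.009300 = 1.173 m/d
v = Ki/n = 126.1·0.009300/0.23 = 5.101 m/d
L = v × T = 5.101 × 100 = 510.1 m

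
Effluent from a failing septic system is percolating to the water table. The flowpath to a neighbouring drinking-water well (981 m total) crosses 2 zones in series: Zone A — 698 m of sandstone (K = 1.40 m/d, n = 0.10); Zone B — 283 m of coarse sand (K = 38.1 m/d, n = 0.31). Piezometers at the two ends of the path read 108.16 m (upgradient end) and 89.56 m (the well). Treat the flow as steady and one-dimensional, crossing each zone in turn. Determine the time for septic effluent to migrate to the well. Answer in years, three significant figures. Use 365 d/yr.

Total head drop ΔH = 108.16 − 89.56 = 18.60 m
Continuity: the same q passes through each zone, so ΔH = q·Σ(L_j/K_j) — the zones act as resistances in series.
Σ(L/K) = 698/1.40 + 283/38.1 = 498.6 + 7.428 = 506.0 d
q = ΔH / Σ(L/K) = 18.60 / 506.0 = 0.03676 m/d (same in every zone)
Zone A: v = q/n = 0.03676/0.10 = 0.3676 m/d → t_A = 698/0.3676 = 1899 d
Zone B: v = q/n = 0.03676/0.31 = 0.1186 m/d → t_B = 283/0.1186 = 2387 d
Total t = 1899 + 2387 = 4285 d
   = 4285 / 365 = 11.7 yr

11.7 years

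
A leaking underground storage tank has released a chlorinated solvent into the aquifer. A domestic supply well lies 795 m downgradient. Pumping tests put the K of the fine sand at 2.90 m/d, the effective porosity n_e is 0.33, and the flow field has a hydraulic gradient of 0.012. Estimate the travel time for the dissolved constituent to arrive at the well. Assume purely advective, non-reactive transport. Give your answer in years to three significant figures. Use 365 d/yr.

Darcy flux q = K·i = 2.90 × 0.012 = 0.03480 m/d
Average linear velocity = 0.03480 / 0.33 = 0.1055 m/d
t = L / v = 795 / 0.1055 = 7539 d
   = 7539 / 365 = 20.7 yr

20.7 years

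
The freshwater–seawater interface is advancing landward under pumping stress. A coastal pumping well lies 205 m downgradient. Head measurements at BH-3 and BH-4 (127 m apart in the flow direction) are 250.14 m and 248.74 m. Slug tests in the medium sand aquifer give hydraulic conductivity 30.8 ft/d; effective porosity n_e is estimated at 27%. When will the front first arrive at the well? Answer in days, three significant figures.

535 days

Hydraulic gradient i = (250.14 − 248.74) / 127 = 1.40 / 127 = 0.01102
K = 30.8 ft/d × 0.3048 = 9.388 m/d
Darcy flux q = K·i = 9.388 × 0.01102 = 0.1035 m/d
Average linear velocity = 0.1035 / 0.27 = 0.3833 m/d
t = L / v = 205 / 0.3833 = 534.8 d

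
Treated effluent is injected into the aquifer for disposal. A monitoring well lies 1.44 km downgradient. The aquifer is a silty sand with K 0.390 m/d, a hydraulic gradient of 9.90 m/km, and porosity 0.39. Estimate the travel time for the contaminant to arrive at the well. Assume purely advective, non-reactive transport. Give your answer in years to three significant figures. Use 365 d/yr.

Specific discharge q = 0.390 × 0.0099 = 0.003861 m/d
Average linear velocity = 0.003861 / 0.39 = 0.009900 m/d
L = 1.44 km = 1440 m
t = L / v = 1440 / 0.009900 = 145500 d
   = 145500 / 365 = 399 yr

399 years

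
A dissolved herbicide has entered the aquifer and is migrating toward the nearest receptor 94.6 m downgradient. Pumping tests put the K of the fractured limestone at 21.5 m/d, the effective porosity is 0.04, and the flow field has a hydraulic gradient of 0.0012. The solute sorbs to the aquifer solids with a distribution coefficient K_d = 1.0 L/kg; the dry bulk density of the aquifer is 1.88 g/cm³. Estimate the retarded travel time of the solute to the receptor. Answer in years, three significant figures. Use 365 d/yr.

19.3 years

q = Ki = 21.5 × 0.0012 = 0.02580 m/d
v_s = q/n_e = 0.02580/0.04 = 0.6450 m/d
Retardation R = 1 + ρ_b·K_d/n = 1 + 1.88×1.0/0.04 = 48.00
Contaminant velocity v_c = v/R = 0.6450/48.00 = 0.01344 m/d
t = L/v_c = 94.6/0.01344 = 7040 d
   = 7040/365 = 19.3 yr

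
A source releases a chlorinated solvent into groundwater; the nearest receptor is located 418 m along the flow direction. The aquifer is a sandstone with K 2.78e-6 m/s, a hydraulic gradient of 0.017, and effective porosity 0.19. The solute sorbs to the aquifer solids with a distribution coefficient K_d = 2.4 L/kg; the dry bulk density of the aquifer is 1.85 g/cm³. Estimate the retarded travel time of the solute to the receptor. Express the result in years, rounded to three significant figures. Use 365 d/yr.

K = 2.78e-6 m/s × 86400 s/d = 0.2402 m/d
Darcy flux q = K·i = 0.2402 × 0.017 = 0.004083 m/d
v = Ki/n = 0.2402·0.017/0.19 = 0.02149 m/d
Retardation R = 1 + ρ_b·K_d/n = 1 + 1.85×2.4/0.19 = 24.37
Contaminant velocity v_c = v/R = 0.02149/24.37 = 8.819e-4 m/d
t = L/v_c = 418/8.819e-4 = 474000 d
   = 474000/365 = 1300 yr

1300 years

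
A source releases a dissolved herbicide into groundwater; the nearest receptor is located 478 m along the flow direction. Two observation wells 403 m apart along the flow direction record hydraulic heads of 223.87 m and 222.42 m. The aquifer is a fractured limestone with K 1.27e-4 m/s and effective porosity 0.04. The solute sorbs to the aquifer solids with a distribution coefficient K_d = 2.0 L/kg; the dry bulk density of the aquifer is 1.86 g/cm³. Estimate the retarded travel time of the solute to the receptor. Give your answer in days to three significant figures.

45500 days

Hydraulic gradient i = (223.87 − 222.42) / 403 = 1.45 / 403 = 0.003598
K = 1.27e-4 m/s × 86400 s/d = 10.97 m/d
Specific discharge q = 10.97 × 0.003598 = 0.03948 m/d
Seepage velocity v = q / n = 0.03948 / 0.04 = 0.9870 m/d
Retardation R = 1 + ρ_b·K_d/n = 1 + 1.86×2.0/0.04 = 94.00
Contaminant velocity v_c = v/R = 0.9870/94.00 = 0.01050 m/d
t = L/v_c = 478/0.01050 = 45520 d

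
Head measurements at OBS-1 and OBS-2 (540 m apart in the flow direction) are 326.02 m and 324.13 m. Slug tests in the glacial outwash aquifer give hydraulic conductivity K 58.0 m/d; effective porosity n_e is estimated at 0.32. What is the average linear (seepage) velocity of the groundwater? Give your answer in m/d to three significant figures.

Hydraulic gradient i = (326.02 − 324.13) / 540 = 1.89 / 540 = 0.003500
Specific discharge q = 58.0 × 0.003500 = 0.2030 m/d
v_s = q/n_e = 0.2030/0.32 = 0.6344 m/d

0.634 m/d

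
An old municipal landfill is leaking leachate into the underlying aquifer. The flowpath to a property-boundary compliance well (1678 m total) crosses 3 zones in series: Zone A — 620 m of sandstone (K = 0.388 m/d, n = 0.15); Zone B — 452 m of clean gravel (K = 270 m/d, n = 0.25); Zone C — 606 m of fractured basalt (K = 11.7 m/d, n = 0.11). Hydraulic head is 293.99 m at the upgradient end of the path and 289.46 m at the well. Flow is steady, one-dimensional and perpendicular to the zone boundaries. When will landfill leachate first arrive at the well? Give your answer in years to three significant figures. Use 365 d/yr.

Total head drop ΔH = 293.99 − 289.46 = 4.53 m
Steady 1-D flow in series ⇒ the Darcy flux q is identical in every zone and the zone head losses add (resistances L/K in series).
Σ(L/K) = 620/0.388 + 452/270 + 606/11.7 = 1598 + 1.674 + 51.79 = 1651 d
q = ΔH / Σ(L/K) = 4.53 / 1651 = 0.002743 m/d (same in every zone)
Zone A: v = q/n = 0.002743/0.15 = 0.01829 m/d → t_A = 620/0.01829 = 33900 d
Zone B: v = q/n = 0.002743/0.25 = 0.01097 m/d → t_B = 452/0.01097 = 41190 d
Zone C: v = q/n = 0.002743/0.11 = 0.02494 m/d → t_C = 606/0.02494 = 24300 d
Total t = 33900 + 41190 + 24300 = 99400 d
   = 99400 / 365 = 272 yr

272 years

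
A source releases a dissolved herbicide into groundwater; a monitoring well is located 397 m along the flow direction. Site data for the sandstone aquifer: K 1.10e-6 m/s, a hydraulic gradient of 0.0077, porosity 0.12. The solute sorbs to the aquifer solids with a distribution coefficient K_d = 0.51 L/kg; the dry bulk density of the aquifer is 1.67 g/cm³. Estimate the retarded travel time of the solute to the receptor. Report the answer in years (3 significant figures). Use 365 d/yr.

K = 1.10e-6 m/s × 86400 s/d = 0.09504 m/d
q = Ki = 0.09504 × 0.0077 = 7.318e-4 m/d
Seepage velocity v = q / n = 7.318e-4 / 0.12 = 0.006098 m/d
Retardation R = 1 + ρ_b·K_d/n = 1 + 1.67×0.51/0.12 = 8.098
Contaminant velocity v_c = v/R = 0.006098/8.098 = 7.531e-4 m/d
t = L/v_c = 397/7.531e-4 = 527100 d
   = 527100/365 = 1440 yr

1440 years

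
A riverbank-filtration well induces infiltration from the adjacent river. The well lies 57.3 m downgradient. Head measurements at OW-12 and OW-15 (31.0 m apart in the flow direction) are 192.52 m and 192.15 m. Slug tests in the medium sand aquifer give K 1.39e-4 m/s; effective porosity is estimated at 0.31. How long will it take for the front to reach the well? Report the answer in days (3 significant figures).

124 days

Hydraulic gradient i = (192.52 − 192.15) / 31.0 = 0.37 / 31.0 = 0.01194
K = 1.39e-4 m/s × 86400 s/d = 12.01 m/d
Specific discharge q = 12.01 × 0.01194 = 0.1433 m/d
v = Ki/n = 12.01·0.01194/0.31 = 0.4624 m/d
t = L / v = 57.3 / 0.4624 = 123.9 d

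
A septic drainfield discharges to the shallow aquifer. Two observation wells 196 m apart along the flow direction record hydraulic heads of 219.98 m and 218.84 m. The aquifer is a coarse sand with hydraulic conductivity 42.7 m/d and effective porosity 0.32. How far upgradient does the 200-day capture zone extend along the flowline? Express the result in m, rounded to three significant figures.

155 m

Hydraulic gradient i = (219.98 − 218.84) / 196 = 1.14 / 196 = 0.005816
Darcy flux q = K·i = 42.7 × 0.005816 = 0.2484 m/d
v_s = q/n_e = 0.2484/0.32 = 0.7761 m/d
L = v × T = 0.7761 × 200 = 155.2 m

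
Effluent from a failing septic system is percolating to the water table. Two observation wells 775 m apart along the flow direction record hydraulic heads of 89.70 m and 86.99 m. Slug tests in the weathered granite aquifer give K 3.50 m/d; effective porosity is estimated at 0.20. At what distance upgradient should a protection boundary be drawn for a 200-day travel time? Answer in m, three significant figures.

12.2 m

Hydraulic gradient i = (89.70 − 86.99) / 775 = 2.71 / 775 = 0.003497
q = Ki = 3.50 × 0.003497 = 0.01224 m/d
Average linear velocity = 0.01224 / 0.20 = 0.06119 m/d
L = v × T = 0.06119 × 200 = 12.24 m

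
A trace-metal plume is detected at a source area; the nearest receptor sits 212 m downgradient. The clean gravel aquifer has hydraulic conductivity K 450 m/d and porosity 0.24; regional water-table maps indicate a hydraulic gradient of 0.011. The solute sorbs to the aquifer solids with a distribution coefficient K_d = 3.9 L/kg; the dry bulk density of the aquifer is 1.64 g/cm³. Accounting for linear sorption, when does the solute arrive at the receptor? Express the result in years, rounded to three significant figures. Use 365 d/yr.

0.779 years

Darcy flux q = K·i = 450 × 0.011 = 4.950 m/d
Seepage velocity v = q / n = 4.950 / 0.24 = 20.62 m/d
Retardation R = 1 + ρ_b·K_d/n = 1 + 1.64×3.9/0.24 = 27.65
Contaminant velocity v_c = v/R = 20.62/27.65 = 0.7459 m/d
t = L/v_c = 212/0.7459 = 284.2 d
   = 284.2/365 = 0.779 yr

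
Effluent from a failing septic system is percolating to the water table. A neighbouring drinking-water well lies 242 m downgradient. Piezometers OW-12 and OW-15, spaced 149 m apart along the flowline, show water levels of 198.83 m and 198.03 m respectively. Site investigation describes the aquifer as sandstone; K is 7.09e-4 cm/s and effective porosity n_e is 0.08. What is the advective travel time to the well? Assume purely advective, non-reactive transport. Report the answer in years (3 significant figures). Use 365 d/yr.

16.1 years

Hydraulic gradient i = (198.83 − 198.03) / 149 = 0.80 / 149 = 0.005369
K = 7.09e-4 cm/s × 864 = 0.6126 m/d
q = Ki = 0.6126 × 0.005369 = 0.003289 m/d
v = Ki/n = 0.6126·0.005369/0.08 = 0.04111 m/d
t = L / v = 242 / 0.04111 = 5886 d
   = 5886 / 365 = 16.1 yr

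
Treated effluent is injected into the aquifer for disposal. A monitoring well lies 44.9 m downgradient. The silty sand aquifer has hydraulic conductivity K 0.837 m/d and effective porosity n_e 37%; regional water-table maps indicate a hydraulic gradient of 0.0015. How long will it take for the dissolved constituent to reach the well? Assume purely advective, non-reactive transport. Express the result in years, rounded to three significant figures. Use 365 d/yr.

36.3 years

q = Ki = 0.837 × 0.0015 = 0.001255 m/d
Average linear velocity = 0.001255 / 0.37 = 0.003393 m/d
t = L / v = 44.9 / 0.003393 = 13230 d
   = 13230 / 365 = 36.3 yr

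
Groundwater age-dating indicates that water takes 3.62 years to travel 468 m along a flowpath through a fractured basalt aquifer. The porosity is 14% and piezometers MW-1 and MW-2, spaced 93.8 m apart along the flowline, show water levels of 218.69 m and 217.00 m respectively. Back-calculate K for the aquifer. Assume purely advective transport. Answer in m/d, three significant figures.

2.75 m/d

Hydraulic gradient i = (218.69 − 217.00) / 93.8 = 1.69 / 93.8 = 0.01802
t = 3.62 years = 1321 d
v = L / t = 468 / 1321 = 0.3542 m/d
K = v · n / i = 0.3542 × 0.14 / 0.01802 = 2.75 m/d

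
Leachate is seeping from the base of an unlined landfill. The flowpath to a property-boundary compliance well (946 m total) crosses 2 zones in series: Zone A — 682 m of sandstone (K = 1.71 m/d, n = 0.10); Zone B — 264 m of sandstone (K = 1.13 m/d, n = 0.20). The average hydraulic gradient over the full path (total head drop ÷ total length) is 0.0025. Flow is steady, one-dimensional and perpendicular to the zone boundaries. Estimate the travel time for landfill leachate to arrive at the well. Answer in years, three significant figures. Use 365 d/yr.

88.7 years

Continuity: the same q passes through each zone, so ΔH = q·Σ(L_j/K_j) — the zones act as resistances in series.
Σ(L/K) = 682/1.71 + 264/1.13 = 398.8 + 233.6 = 632.5 d
K_eq = L_total / Σ(L/K) = 946 / 632.5 = 1.496 m/d
q = K_eq · i = 1.496 × 0.0025 = 0.003739 m/d (same in every zone)
Zone A: v = q/n = 0.003739/0.10 = 0.03739 m/d → t_A = 682/0.03739 = 18240 d
Zone B: v = q/n = 0.003739/0.20 = 0.01870 m/d → t_B = 264/0.01870 = 14120 d
Total t = 18240 + 14120 = 32360 d
   = 32360 / 365 = 88.7 yr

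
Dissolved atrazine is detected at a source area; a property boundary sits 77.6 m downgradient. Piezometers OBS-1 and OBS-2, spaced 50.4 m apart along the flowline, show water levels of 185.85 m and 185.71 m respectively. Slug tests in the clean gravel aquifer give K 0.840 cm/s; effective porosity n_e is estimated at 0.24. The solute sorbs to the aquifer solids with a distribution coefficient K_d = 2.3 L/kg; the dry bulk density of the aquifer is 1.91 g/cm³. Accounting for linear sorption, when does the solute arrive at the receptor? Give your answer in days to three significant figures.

Hydraulic gradient i = (185.85 − 185.71) / 50.4 = 0.14 / 50.4 = 0.002778
K = 0.840 cm/s × 864 = 725.8 m/d
Darcy flux q = K·i = 725.8 × 0.002778 = 2.016 m/d
Average linear velocity = 2.016 / 0.24 = 8.400 m/d
Retardation R = 1 + ρ_b·K_d/n = 1 + 1.91×2.3/0.24 = 19.30
Contaminant velocity v_c = v/R = 8.400/19.30 = 0.4351 m/d
t = L/v_c = 77.6/0.4351 = 178.3 d

178 days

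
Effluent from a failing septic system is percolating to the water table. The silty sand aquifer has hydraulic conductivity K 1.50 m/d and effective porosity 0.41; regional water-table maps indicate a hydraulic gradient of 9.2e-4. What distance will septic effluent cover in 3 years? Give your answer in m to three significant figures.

q = Ki = 1.50 × 9.2e-4 = 0.001380 m/d
Seepage velocity v = q / n = 0.001380 / 0.41 = 0.003366 m/d
T = 3 yr × 365 = 1095 d
L = v × T = 0.003366 × 1095 = 3.686 m

3.69 m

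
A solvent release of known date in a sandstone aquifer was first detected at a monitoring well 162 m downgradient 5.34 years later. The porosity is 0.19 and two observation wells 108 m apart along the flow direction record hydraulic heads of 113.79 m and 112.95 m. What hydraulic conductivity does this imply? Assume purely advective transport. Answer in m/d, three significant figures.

2.03 m/d

Hydraulic gradient i = (113.79 − 112.95) / 108 = 0.84 / 108 = 0.007778
t = 5.34 years = 1949 d
v = L / t = 162 / 1949 = 0.08312 m/d
K = v · n / i = 0.08312 × 0.19 / 0.007778 = 2.03 m/d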